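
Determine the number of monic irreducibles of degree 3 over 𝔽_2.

Gauss's count: N_{2}(3) = (1/3) Σ_{d|3} μ(3/d)·2^d.
Divisors of 3: 1, 3; μ(3/d) for each: -1, 1.
Σ = − 2^1 + 2^3 = 6.
N = 6/3 = 2.

2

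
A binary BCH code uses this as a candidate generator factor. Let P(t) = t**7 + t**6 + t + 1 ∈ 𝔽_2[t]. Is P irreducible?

No

Check for roots in 𝔽_2: P(0) = 1; P(1) = 0 → root.
P(1) = 0, so (t − 1) divides P(t); P is reducible.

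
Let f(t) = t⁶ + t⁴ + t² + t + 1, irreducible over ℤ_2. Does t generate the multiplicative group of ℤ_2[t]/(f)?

No

|GF(2^6)^×| = 2^6 − 1 = 63. Prime factorization: 63 = 3^2·7.
f is primitive ⇔ t has order 63 in GF(2)[t]/(f), i.e. t^(63/q) ≠ 1 for each prime q | 63.
t^(21) mod f = 1
t^(9) mod f = t⁴ + t² + t.
Since t^(21) = 1, the order of t divides 21 < 63; not primitive.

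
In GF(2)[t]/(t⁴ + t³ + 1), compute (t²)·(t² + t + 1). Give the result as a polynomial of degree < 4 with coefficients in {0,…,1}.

t^2 + 1

Multiply in GF(2)[t]: (t²)·(t² + t + 1) = t⁴ + t³ + t².
Reduce using t⁴ ≡ t³ + 1 (mod t⁴ + t³ + 1).
Reduced: t² + 1.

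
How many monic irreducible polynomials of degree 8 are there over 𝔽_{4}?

Gauss's count: N_{4}(8) = (1/8) Σ_{d|8} μ(8/d)·4^d.
Divisors of 8: 1, 2, 4, 8; μ(8/d) for each: 0, 0, -1, 1.
Σ = − 4^4 + 4^8 = 65280.
N = 65280/8 = 8160.

8160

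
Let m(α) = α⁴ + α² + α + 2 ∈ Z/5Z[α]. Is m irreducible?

Check for roots in Z/5Z: m(0) = 2; m(1) = 0 → root; m(2) = 4; m(3) = 0 → root; m(4) = 3.
m(1) = 0, so (α − 1) divides m(α); m is reducible.

No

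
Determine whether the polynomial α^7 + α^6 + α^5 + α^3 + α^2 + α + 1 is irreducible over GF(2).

Yes

Write h(α) = α^7 + α^6 + α^5 + α^3 + α^2 + α + 1.
Check for roots in GF(2): h(0) = 1; h(1) = 1.
No roots, so no linear factors.
Monic irreducibles of degree 2 over GF(2): α^2 + α + 1.
None of them divide h (all give nonzero remainder).
Monic irreducibles of degree 3 over GF(2): α^3 + α + 1, α^3 + α^2 + 1.
None of them divide h (all give nonzero remainder).
No irreducible factor of degree ≤ 3 exists, so h is irreducible over GF(2).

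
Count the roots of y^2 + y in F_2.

Write g(y) = y^2 + y.
Evaluate at each of the 2 elements of F_2:
g(0) = 0 → root; g(1) = 0 → root.
Roots: {0, 1}.

2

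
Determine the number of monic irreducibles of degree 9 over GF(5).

217000

Gauss's count: N_{5}(9) = (1/9) Σ_{d|9} μ(9/d)·5^d.
Divisors of 9: 1, 3, 9; μ(9/d) for each: 0, -1, 1.
Σ = − 5^3 + 5^9 = 1953000.
N = 1953000/9 = 217000.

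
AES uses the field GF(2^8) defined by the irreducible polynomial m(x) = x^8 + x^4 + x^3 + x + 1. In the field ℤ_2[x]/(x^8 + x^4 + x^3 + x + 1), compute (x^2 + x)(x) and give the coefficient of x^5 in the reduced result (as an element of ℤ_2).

Multiply in ℤ_2[x]: (x^2 + x)·(x) = x^3 + x^2.
Reduced: x^3 + x^2.

0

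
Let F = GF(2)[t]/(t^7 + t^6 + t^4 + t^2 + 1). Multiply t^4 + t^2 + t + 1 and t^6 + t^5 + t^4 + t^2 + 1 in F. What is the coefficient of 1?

0

Multiply in GF(2)[t]: (t^4 + t^2 + t + 1)·(t^6 + t^5 + t^4 + t^2 + 1) = t^10 + t^9 + t^4 + t^3 + t + 1.
Reduce using t^7 ≡ t^6 + t^4 + t^2 + 1 (mod t^7 + t^6 + t^4 + t^2 + 1).
Reduced: t^6 + t^5 + t^2 + t.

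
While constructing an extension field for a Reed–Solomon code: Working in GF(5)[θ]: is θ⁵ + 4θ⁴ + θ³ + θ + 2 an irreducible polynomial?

Yes

Write h(θ) = θ⁵ + 4θ⁴ + θ³ + θ + 2.
Check for roots in GF(5): h(0) = 2; h(1) = 4; h(2) = 3; h(3) = 4; h(4) = 3.
No roots, so no linear factors.
Degree-2 irreducible divisors: test the 10 monic irreducibles of degree 2 over GF(5).
None of them divide h (all give nonzero remainder).
No irreducible factor of degree ≤ 2 exists, so h is irreducible over GF(5).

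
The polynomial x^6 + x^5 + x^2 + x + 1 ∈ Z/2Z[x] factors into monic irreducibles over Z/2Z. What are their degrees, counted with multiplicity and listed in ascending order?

Write f(x) = x^6 + x^5 + x^2 + x + 1.
Roots in Z/2Z: f(0) = 1; f(1) = 1.
Complete factorization: f(x) = (x^6 + x^5 + x^2 + x + 1).
Factor degrees with multiplicity: 6 = 6.

6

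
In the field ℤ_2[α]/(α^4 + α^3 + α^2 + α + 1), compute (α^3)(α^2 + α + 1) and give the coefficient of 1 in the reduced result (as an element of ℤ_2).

0

Multiply in ℤ_2[α]: (α^3)·(α^2 + α + 1) = α^5 + α^4 + α^3.
Reduce using α^4 ≡ α^3 + α^2 + α + 1 (mod α^4 + α^3 + α^2 + α + 1).
Reduced: α^2 + α.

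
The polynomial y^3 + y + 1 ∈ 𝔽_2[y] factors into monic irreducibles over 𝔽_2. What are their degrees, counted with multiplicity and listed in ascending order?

3

Write f(y) = y^3 + y + 1.
Roots in 𝔽_2: f(0) = 1; f(1) = 1.
Complete factorization: f(y) = (y^3 + y + 1).
Factor degrees with multiplicity: 3 = 3.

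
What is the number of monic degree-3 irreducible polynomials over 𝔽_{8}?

168

Gauss's count: N_{8}(3) = (1/3) Σ_{d|3} μ(3/d)·8^d.
Divisors of 3: 1, 3; μ(3/d) for each: -1, 1.
Σ = − 8^1 + 8^3 = 504.
N = 504/3 = 168.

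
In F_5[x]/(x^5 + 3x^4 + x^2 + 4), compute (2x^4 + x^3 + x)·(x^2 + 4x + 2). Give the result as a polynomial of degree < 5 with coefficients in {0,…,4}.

Multiply in F_5[x]: (2x^4 + x^3 + x)·(x^2 + 4x + 2) = 2x^6 + 4x^5 + 3x^4 + 3x^3 + 4x^2 + 2x.
Reduce using x^5 ≡ 2x^4 + 4x^2 + 1 (mod x^5 + 3x^4 + x^2 + 4).
Reduced: 4x^4 + x^3 + x^2 + 4x + 3.

4x^4 + x^3 + x^2 + 4x + 3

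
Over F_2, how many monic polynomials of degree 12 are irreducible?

335

By the necklace-counting formula, N_2(12) = (1/12) Σ_{d|12} μ(12/d)·2^d.
Divisors of 12: 1, 2, 3, 4, 6, 12; μ(12/d) for each: 0, 1, 0, -1, -1, 1.
Σ = 2^2 − 2^4 − 2^6 + 2^12 = 4020.
N = 4020/12 = 335.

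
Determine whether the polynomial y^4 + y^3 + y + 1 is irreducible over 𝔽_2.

Write P(y) = y^4 + y^3 + y + 1.
Check for roots in 𝔽_2: P(0) = 1; P(1) = 0 → root.
P(1) = 0, so (y − 1) divides P(y); P is reducible.

No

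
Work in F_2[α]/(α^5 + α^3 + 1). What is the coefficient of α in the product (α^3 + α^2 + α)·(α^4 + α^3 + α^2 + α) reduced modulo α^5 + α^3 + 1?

0

Multiply in F_2[α]: (α^3 + α^2 + α)·(α^4 + α^3 + α^2 + α) = α^7 + α^5 + α^4 + α^2.
Reduce using α^5 ≡ α^3 + 1 (mod α^5 + α^3 + 1).
Reduced: α^4.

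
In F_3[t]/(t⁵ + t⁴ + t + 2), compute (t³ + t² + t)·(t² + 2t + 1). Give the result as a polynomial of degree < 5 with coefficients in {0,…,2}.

Multiply in F_3[t]: (t³ + t² + t)·(t² + 2t + 1) = t⁵ + t³ + t.
Reduce using t⁵ ≡ 2t⁴ + 2t + 1 (mod t⁵ + t⁴ + t + 2).
Reduced: 2t⁴ + t³ + 1.

2t^4 + t^3 + 1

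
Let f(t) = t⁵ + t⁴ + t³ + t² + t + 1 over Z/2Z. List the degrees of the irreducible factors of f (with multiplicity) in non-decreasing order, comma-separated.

1, 2, 2

Roots in Z/2Z: f(0) = 1; f(1) = 0 → root.
Linear factors from roots: (t + 1).
Complete factorization: f(t) = (t + 1)·(t² + t + 1)^2.
Factor degrees with multiplicity: 1 + 2 + 2 = 5.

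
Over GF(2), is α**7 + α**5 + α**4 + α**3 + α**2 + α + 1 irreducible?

Yes

Write f(α) = α**7 + α**5 + α**4 + α**3 + α**2 + α + 1.
Check for roots in GF(2): f(0) = 1; f(1) = 1.
No roots, so no linear factors.
Monic irreducibles of degree 2 over GF(2): α**2 + α + 1.
None of them divide f (all give nonzero remainder).
Monic irreducibles of degree 3 over GF(2): α**3 + α + 1, α**3 + α**2 + 1.
None of them divide f (all give nonzero remainder).
No irreducible factor of degree ≤ 3 exists, so f is irreducible over GF(2).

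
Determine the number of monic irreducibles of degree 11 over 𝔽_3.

16104

By the necklace-counting formula, N_3(11) = (1/11) Σ_{d|11} μ(11/d)·3^d.
Divisors of 11: 1, 11; μ(11/d) for each: -1, 1.
Σ = − 3^1 + 3^11 = 177144.
N = 177144/11 = 16104.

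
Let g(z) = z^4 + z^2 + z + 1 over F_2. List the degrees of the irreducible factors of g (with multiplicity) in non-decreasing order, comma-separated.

Roots in F_2: g(0) = 1; g(1) = 0 → root.
Linear factors from roots: (z + 1).
Complete factorization: g(z) = (z + 1)·(z^3 + z^2 + 1).
Factor degrees with multiplicity: 1 + 3 = 4.

1, 3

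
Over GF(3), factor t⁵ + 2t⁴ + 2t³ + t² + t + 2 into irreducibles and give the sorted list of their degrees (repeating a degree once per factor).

Write g(t) = t⁵ + 2t⁴ + 2t³ + t² + t + 2.
Roots in GF(3): g(0) = 2; g(1) = 0 → root; g(2) = 1.
Linear factors from roots: (t + 2).
Complete factorization: g(t) = (t + 2)·(t² + 1)^2.
Factor degrees with multiplicity: 1 + 2 + 2 = 5.

1, 2, 2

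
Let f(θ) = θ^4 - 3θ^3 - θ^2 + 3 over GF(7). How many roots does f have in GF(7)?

Evaluate at each of the 7 elements of GF(7):
f(0) = 3; f(1) = 0 → root; f(2) = 5; f(3) = 1; f(4) = 2; f(5) = 4; f(6) = 6.
Roots: {1}.

1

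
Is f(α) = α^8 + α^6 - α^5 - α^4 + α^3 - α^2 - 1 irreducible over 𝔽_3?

Yes

Check for roots in 𝔽_3: f(0) = 2; f(1) = 2; f(2) = 2.
No roots, so no linear factors.
Monic irreducibles of degree 2 over GF(3): α^2 + 1, α^2 + α - 1, α^2 - α - 1.
None of them divide f (all give nonzero remainder).
Degree-3 irreducible divisors: test the 8 monic irreducibles of degree 3 over GF(3).
None of them divide f (all give nonzero remainder).
Degree-4 irreducible divisors: test the 18 monic irreducibles of degree 4 over GF(3).
None of them divide f (all give nonzero remainder).
No irreducible factor of degree ≤ 4 exists, so f is irreducible over GF(3).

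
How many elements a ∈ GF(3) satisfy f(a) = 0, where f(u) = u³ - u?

Evaluate at each of the 3 elements of GF(3):
f(0) = 0 → root; f(1) = 0 → root; f(2) = 0 → root.
Roots: {0, 1, 2}.

3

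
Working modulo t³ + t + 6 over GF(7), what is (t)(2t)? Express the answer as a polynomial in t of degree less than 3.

Multiply in GF(7)[t]: (t)·(2t) = 2t².
Reduced: 2t².

2t^2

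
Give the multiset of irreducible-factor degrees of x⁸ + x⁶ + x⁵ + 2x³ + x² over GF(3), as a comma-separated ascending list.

Write h(x) = x⁸ + x⁶ + x⁵ + 2x³ + x².
Roots in GF(3): h(0) = 0 → root; h(1) = 0 → root; h(2) = 0 → root.
Linear factors from roots: (x), (x + 2), (x + 1).
Complete factorization: h(x) = (x + 1)·(x)^2·(x + 2)^3·(x² + 2x + 2).
Factor degrees with multiplicity: 1 + 1 + 1 + 1 + 1 + 1 + 2 = 8.

1, 1, 1, 1, 1, 1, 2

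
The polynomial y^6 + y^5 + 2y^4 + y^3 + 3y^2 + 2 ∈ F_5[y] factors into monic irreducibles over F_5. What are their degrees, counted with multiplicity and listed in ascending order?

1, 1, 1, 1, 2

Write g(y) = y^6 + y^5 + 2y^4 + y^3 + 3y^2 + 2.
Roots in F_5: g(0) = 2; g(1) = 0 → root; g(2) = 0 → root; g(3) = 0 → root; g(4) = 1.
Linear factors from roots: (y + 4), (y + 3), (y + 2).
Complete factorization: g(y) = (y + 2)·(y + 4)·(y + 3)^2·(y^2 + 4y + 1).
Factor degrees with multiplicity: 1 + 1 + 1 + 1 + 2 = 6.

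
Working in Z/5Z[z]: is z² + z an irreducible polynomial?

Write m(z) = z² + z.
Check for roots in Z/5Z: m(0) = 0 → root; m(1) = 2; m(2) = 1; m(3) = 2; m(4) = 0 → root.
m(0) = 0, so (z) divides m(z); m is reducible.

No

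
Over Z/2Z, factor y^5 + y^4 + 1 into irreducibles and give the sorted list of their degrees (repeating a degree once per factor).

2, 3

Write h(y) = y^5 + y^4 + 1.
Roots in Z/2Z: h(0) = 1; h(1) = 1.
Complete factorization: h(y) = (y^2 + y + 1)·(y^3 + y + 1).
Factor degrees with multiplicity: 2 + 3 = 5.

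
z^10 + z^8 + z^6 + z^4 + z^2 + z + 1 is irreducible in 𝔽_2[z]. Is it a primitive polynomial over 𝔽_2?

Yes

Write f(z) = z^10 + z^8 + z^6 + z^4 + z^2 + z + 1.
|GF(2^10)^×| = 2^10 − 1 = 1023. Prime factorization: 1023 = 3·11·31.
f is primitive ⇔ z has order 1023 in GF(2)[z]/(f), i.e. z^(1023/q) ≠ 1 for each prime q | 1023.
z^(341) mod f = z^9 + z^8 + z^5 + z + 1.
z^(93) mod f = z^9 + z^7 + z + 1.
z^(33) mod f = z^7 + z^6 + z^5 + z^4 + z^2 + z.
None equal 1, so z has full order 1023; f is primitive.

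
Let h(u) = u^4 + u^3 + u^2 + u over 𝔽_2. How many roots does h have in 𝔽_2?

Evaluate at each of the 2 elements of 𝔽_2:
h(0) = 0 → root; h(1) = 0 → root.
Roots: {0, 1}.

2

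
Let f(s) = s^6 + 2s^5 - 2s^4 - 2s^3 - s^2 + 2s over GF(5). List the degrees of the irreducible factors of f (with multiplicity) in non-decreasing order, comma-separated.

Roots in GF(5): f(0) = 0 → root; f(1) = 0 → root; f(2) = 0 → root; f(3) = 1; f(4) = 1.
Linear factors from roots: (s), (s - 1), (s - 2).
Complete factorization: f(s) = (s)·(s - 2)·(s - 1)·(s^3 + s + 1).
Factor degrees with multiplicity: 1 + 1 + 1 + 3 = 6.

1, 1, 1, 3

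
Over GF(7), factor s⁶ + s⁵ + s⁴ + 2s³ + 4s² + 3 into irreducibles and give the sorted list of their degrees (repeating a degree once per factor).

Write f(s) = s⁶ + s⁵ + s⁴ + 2s³ + 4s² + 3.
Linear factors from roots: (s + 5).
Complete factorization: f(s) = (s + 5)·(s² + 2s + 2)·(s³ + s² + 3s + 1).
Factor degrees with multiplicity: 1 + 2 + 3 = 6.

1, 2, 3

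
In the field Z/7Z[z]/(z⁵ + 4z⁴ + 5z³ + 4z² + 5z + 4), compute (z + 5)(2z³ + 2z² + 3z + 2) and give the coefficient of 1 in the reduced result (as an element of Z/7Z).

Multiply in Z/7Z[z]: (z + 5)·(2z³ + 2z² + 3z + 2) = 2z⁴ + 5z³ + 6z² + 3z + 3.
Reduced: 2z⁴ + 5z³ + 6z² + 3z + 3.

3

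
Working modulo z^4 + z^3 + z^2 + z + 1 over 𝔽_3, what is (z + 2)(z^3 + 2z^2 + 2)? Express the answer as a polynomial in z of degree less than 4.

Multiply in 𝔽_3[z]: (z + 2)·(z^3 + 2z^2 + 2) = z^4 + z^3 + z^2 + 2z + 1.
Reduce using z^4 ≡ 2z^3 + 2z^2 + 2z + 2 (mod z^4 + z^3 + z^2 + z + 1).
Reduced: z.

z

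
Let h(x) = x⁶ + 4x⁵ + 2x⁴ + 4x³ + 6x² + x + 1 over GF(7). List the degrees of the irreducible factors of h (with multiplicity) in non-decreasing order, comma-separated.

6

Complete factorization: h(x) = (x⁶ + 4x⁵ + 2x⁴ + 4x³ + 6x² + x + 1).
Factor degrees with multiplicity: 6 = 6.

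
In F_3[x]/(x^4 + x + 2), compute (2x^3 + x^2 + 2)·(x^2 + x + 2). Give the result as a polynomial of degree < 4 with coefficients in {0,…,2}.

Multiply in F_3[x]: (2x^3 + x^2 + 2)·(x^2 + x + 2) = 2x^5 + 2x^3 + x^2 + 2x + 1.
Reduce using x^4 ≡ 2x + 1 (mod x^4 + x + 2).
Reduced: 2x^3 + 2x^2 + x + 1.

2x^3 + 2x^2 + x + 1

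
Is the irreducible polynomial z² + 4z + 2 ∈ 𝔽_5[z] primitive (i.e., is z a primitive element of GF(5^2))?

Yes

Write f(z) = z² + 4z + 2.
|GF(5^2)^×| = 5^2 − 1 = 24. Prime factorization: 24 = 2^3·3.
f is primitive ⇔ z has order 24 in GF(5)[z]/(f), i.e. z^(24/q) ≠ 1 for each prime q | 24.
z^(12) mod f = 4.
z^(8) mod f = 2z + 1.
None equal 1, so z has full order 24; f is primitive.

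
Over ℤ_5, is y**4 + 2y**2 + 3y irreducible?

No

Write P(y) = y**4 + 2y**2 + 3y.
Check for roots in ℤ_5: P(0) = 0 → root; P(1) = 1; P(2) = 0 → root; P(3) = 3; P(4) = 0 → root.
P(0) = 0, so (y) divides P(y); P is reducible.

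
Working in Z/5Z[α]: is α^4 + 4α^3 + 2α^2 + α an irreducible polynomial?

No

Write f(α) = α^4 + 4α^3 + 2α^2 + α.
Check for roots in Z/5Z: f(0) = 0 → root; f(1) = 3; f(2) = 3; f(3) = 0 → root; f(4) = 3.
f(0) = 0, so (α) divides f(α); f is reducible.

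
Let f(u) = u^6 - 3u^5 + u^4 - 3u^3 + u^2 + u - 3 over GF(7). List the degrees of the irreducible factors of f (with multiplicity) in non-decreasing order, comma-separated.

Complete factorization: f(u) = (u^6 - 3u^5 + u^4 - 3u^3 + u^2 + u - 3).
Factor degrees with multiplicity: 6 = 6.

6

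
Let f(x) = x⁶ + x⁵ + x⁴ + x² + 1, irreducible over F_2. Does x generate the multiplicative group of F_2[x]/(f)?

|GF(2^6)^×| = 2^6 − 1 = 63. Prime factorization: 63 = 3^2·7.
f is primitive ⇔ x has order 63 in GF(2)[x]/(f), i.e. x^(63/q) ≠ 1 for each prime q | 63.
x^(21) mod f = 1
x^(9) mod f = x³ + 1.
Since x^(21) = 1, the order of x divides 21 < 63; not primitive.

No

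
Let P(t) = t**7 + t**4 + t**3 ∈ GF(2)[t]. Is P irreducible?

No

Check for roots in GF(2): P(0) = 0 → root; P(1) = 1.
P(0) = 0, so (t) divides P(t); P is reducible.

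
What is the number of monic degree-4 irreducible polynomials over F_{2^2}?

60

By the necklace-counting formula, N_4(4) = (1/4) Σ_{d|4} μ(4/d)·4^d.
Divisors of 4: 1, 2, 4; μ(4/d) for each: 0, -1, 1.
Σ = − 4^2 + 4^4 = 240.
N = 240/4 = 60.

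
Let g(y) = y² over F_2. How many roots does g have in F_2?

1

Evaluate at each of the 2 elements of F_2:
g(0) = 0 → root; g(1) = 1.
Roots: {0}.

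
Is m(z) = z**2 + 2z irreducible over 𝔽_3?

No

Check for roots in 𝔽_3: m(0) = 0 → root; m(1) = 0 → root; m(2) = 2.
m(0) = 0, so (z) divides m(z); m is reducible.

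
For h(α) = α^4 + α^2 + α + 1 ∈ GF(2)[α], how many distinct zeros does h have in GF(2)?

1

Evaluate at each of the 2 elements of GF(2):
h(0) = 1; h(1) = 0 → root.
Roots: {1}.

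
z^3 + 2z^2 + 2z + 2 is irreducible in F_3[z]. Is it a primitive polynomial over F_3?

No

Write f(z) = z^3 + 2z^2 + 2z + 2.
|GF(3^3)^×| = 3^3 − 1 = 26. Prime factorization: 26 = 2·13.
f is primitive ⇔ z has order 26 in GF(3)[z]/(f), i.e. z^(26/q) ≠ 1 for each prime q | 26.
z^(13) mod f = 1
z^(2) mod f = z^2.
Since z^(13) = 1, the order of z divides 13 < 26; not primitive.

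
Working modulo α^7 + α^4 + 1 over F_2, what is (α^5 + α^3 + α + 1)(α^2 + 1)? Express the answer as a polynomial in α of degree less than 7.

Multiply in F_2[α]: (α^5 + α^3 + α + 1)·(α^2 + 1) = α^7 + α^2 + α + 1.
Reduce using α^7 ≡ α^4 + 1 (mod α^7 + α^4 + 1).
Reduced: α^4 + α^2 + α.

α^4 + α^2 + α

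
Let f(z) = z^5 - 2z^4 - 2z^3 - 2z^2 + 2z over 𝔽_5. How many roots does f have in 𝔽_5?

4

Evaluate at each of the 5 elements of 𝔽_5:
f(0) = 0 → root; f(1) = 2; f(2) = 0 → root; f(3) = 0 → root; f(4) = 0 → root.
Roots: {0, 2, 3, 4}.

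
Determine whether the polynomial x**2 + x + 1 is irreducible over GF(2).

Write m(x) = x**2 + x + 1.
Check for roots in GF(2): m(0) = 1; m(1) = 1.
No roots. A degree-2 polynomial over a field with no linear factor is irreducible.

Yes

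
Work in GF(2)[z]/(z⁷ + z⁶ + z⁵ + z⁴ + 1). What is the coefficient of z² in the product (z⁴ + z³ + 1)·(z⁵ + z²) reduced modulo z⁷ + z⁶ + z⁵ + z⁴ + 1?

0

Multiply in GF(2)[z]: (z⁴ + z³ + 1)·(z⁵ + z²) = z⁹ + z⁸ + z⁶ + z².
Reduce using z⁷ ≡ z⁶ + z⁵ + z⁴ + 1 (mod z⁷ + z⁶ + z⁵ + z⁴ + 1).
Reduced: z⁶ + z⁵ + z⁴ + 1.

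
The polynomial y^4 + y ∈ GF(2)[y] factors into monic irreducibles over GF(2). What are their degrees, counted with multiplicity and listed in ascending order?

1, 1, 2

Write g(y) = y^4 + y.
Roots in GF(2): g(0) = 0 → root; g(1) = 0 → root.
Linear factors from roots: (y), (y + 1).
Complete factorization: g(y) = (y)·(y + 1)·(y^2 + y + 1).
Factor degrees with multiplicity: 1 + 1 + 2 = 4.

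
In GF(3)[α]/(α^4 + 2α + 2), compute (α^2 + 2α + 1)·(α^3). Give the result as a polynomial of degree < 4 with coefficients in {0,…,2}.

Multiply in GF(3)[α]: (α^2 + 2α + 1)·(α^3) = α^5 + 2α^4 + α^3.
Reduce using α^4 ≡ α + 1 (mod α^4 + 2α + 2).
Reduced: α^3 + α^2 + 2.

α^3 + α^2 + 2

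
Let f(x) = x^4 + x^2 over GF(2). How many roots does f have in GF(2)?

2

Evaluate at each of the 2 elements of GF(2):
f(0) = 0 → root; f(1) = 0 → root.
Roots: {0, 1}.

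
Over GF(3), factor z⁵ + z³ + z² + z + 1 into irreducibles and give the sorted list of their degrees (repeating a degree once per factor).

Write f(z) = z⁵ + z³ + z² + z + 1.
Roots in GF(3): f(0) = 1; f(1) = 2; f(2) = 2.
Complete factorization: f(z) = (z² - z - 1)·(z³ + z² - 1).
Factor degrees with multiplicity: 2 + 3 = 5.

2, 3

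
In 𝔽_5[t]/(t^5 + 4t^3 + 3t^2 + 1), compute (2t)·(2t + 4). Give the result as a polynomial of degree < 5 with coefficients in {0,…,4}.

4t^2 + 3t

Multiply in 𝔽_5[t]: (2t)·(2t + 4) = 4t^2 + 3t.
Reduced: 4t^2 + 3t.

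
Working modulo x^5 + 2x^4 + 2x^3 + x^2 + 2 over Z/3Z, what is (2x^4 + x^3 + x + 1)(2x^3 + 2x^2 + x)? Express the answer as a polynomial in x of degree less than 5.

x^2 + 2x

Multiply in Z/3Z[x]: (2x^4 + x^3 + x + 1)·(2x^3 + 2x^2 + x) = x^7 + x^5 + x^3 + x.
Reduce using x^5 ≡ x^4 + x^3 + 2x^2 + 1 (mod x^5 + 2x^4 + 2x^3 + x^2 + 2).
Reduced: x^2 + 2x.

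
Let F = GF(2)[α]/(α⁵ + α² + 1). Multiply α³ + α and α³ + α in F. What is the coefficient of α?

Multiply in GF(2)[α]: (α³ + α)·(α³ + α) = α⁶ + α².
Reduce using α⁵ ≡ α² + 1 (mod α⁵ + α² + 1).
Reduced: α³ + α² + α.

1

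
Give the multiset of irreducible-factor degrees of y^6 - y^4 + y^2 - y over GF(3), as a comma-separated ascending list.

1, 1, 1, 3

Write g(y) = y^6 - y^4 + y^2 - y.
Roots in GF(3): g(0) = 0 → root; g(1) = 0 → root; g(2) = 2.
Linear factors from roots: (y), (y - 1).
Complete factorization: g(y) = (y)·(y - 1)^2·(y^3 - y^2 - y - 1).
Factor degrees with multiplicity: 1 + 1 + 1 + 3 = 6.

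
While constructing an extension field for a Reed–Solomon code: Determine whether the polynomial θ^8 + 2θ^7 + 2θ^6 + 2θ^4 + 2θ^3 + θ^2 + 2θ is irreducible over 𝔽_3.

No

Write f(θ) = θ^8 + 2θ^7 + 2θ^6 + 2θ^4 + 2θ^3 + θ^2 + 2θ.
Check for roots in 𝔽_3: f(0) = 0 → root; f(1) = 0 → root; f(2) = 0 → root.
f(0) = 0, so (θ) divides f(θ); f is reducible.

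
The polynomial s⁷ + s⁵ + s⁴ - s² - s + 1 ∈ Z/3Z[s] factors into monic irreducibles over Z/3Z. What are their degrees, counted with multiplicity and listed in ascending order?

Write g(s) = s⁷ + s⁵ + s⁴ - s² - s + 1.
Roots in Z/3Z: g(0) = 1; g(1) = 2; g(2) = 0 → root.
Linear factors from roots: (s + 1).
Complete factorization: g(s) = (s + 1)^2·(s² + s - 1)·(s³ - s - 1).
Factor degrees with multiplicity: 1 + 1 + 2 + 3 = 7.

1, 1, 2, 3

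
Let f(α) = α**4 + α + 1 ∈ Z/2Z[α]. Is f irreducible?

Check for roots in Z/2Z: f(0) = 1; f(1) = 1.
No roots, so no linear factors.
Monic irreducibles of degree 2 over GF(2): α**2 + α + 1.
None of them divide f (all give nonzero remainder).
No irreducible factor of degree ≤ 2 exists, so f is irreducible over GF(2).

Yes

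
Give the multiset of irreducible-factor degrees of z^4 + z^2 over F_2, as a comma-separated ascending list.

Write g(z) = z^4 + z^2.
Roots in F_2: g(0) = 0 → root; g(1) = 0 → root.
Linear factors from roots: (z), (z + 1).
Complete factorization: g(z) = (z)^2·(z + 1)^2.
Factor degrees with multiplicity: 1 + 1 + 1 + 1 = 4.

1, 1, 1, 1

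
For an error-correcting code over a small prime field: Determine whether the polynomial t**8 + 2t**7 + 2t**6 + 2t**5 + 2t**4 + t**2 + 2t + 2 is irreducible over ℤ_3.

Yes

Write g(t) = t**8 + 2t**7 + 2t**6 + 2t**5 + 2t**4 + t**2 + 2t + 2.
Check for roots in ℤ_3: g(0) = 2; g(1) = 2; g(2) = 2.
No roots, so no linear factors.
Monic irreducibles of degree 2 over GF(3): t**2 + 1, t**2 + t + 2, t**2 + 2t + 2.
None of them divide g (all give nonzero remainder).
Degree-3 irreducible divisors: test the 8 monic irreducibles of degree 3 over GF(3).
None of them divide g (all give nonzero remainder).
Degree-4 irreducible divisors: test the 18 monic irreducibles of degree 4 over GF(3).
None of them divide g (all give nonzero remainder).
No irreducible factor of degree ≤ 4 exists, so g is irreducible over GF(3).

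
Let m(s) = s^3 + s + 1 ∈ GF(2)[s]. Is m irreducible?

Yes

Check for roots in GF(2): m(0) = 1; m(1) = 1.
No roots. A degree-3 polynomial over a field with no linear factor is irreducible.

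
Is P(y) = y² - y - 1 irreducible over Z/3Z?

Yes

Check for roots in Z/3Z: P(0) = 2; P(1) = 2; P(2) = 1.
No roots. A degree-2 polynomial over a field with no linear factor is irreducible.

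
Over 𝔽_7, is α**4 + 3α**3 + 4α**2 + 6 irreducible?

Write P(α) = α**4 + 3α**3 + 4α**2 + 6.
Check for roots in 𝔽_7: P(0) = 6; P(1) = 0 → root; P(2) = 6; P(3) = 1; P(4) = 0 → root; P(5) = 0 → root; P(6) = 1.
P(1) = 0, so (α − 1) divides P(α); P is reducible.

No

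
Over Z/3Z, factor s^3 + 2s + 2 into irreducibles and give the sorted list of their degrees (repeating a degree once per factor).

Write f(s) = s^3 + 2s + 2.
Roots in Z/3Z: f(0) = 2; f(1) = 2; f(2) = 2.
Complete factorization: f(s) = (s^3 + 2s + 2).
Factor degrees with multiplicity: 3 = 3.

3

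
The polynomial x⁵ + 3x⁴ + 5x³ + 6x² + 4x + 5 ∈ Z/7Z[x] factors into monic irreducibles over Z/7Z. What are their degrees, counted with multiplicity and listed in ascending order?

Write f(x) = x⁵ + 3x⁴ + 5x³ + 6x² + 4x + 5.
Complete factorization: f(x) = (x⁵ + 3x⁴ + 5x³ + 6x² + 4x + 5).
Factor degrees with multiplicity: 5 = 5.

5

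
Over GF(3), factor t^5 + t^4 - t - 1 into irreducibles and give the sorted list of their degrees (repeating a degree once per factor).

Write f(t) = t^5 + t^4 - t - 1.
Roots in GF(3): f(0) = 2; f(1) = 0 → root; f(2) = 0 → root.
Linear factors from roots: (t - 1), (t + 1).
Complete factorization: f(t) = (t - 1)·(t + 1)^2·(t^2 + 1).
Factor degrees with multiplicity: 1 + 1 + 1 + 2 = 5.

1, 1, 1, 2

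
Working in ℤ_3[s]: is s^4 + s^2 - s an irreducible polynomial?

Write P(s) = s^4 + s^2 - s.
Check for roots in ℤ_3: P(0) = 0 → root; P(1) = 1; P(2) = 0 → root.
P(0) = 0, so (s) divides P(s); P is reducible.

No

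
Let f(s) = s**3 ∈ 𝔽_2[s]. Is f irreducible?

Check for roots in 𝔽_2: f(0) = 0 → root; f(1) = 1.
f(0) = 0, so (s) divides f(s); f is reducible.

No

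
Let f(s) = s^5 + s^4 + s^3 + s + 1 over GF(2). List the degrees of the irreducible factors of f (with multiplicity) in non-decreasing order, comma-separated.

Roots in GF(2): f(0) = 1; f(1) = 1.
Complete factorization: f(s) = (s^5 + s^4 + s^3 + s + 1).
Factor degrees with multiplicity: 5 = 5.

5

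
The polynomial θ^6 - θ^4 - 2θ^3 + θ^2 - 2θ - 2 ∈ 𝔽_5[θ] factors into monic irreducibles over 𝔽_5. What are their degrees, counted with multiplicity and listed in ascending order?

Write f(θ) = θ^6 - θ^4 - 2θ^3 + θ^2 - 2θ - 2.
Roots in 𝔽_5: f(0) = 3; f(1) = 0 → root; f(2) = 0 → root; f(3) = 0 → root; f(4) = 3.
Linear factors from roots: (θ - 1), (θ - 2), (θ + 2).
Complete factorization: f(θ) = (θ - 2)·(θ - 1)·(θ + 2)^2·(θ^2 - θ + 1).
Factor degrees with multiplicity: 1 + 1 + 1 + 1 + 2 = 6.

1, 1, 1, 1, 2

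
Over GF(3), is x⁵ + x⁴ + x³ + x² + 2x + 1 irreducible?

Write f(x) = x⁵ + x⁴ + x³ + x² + 2x + 1.
Check for roots in GF(3): f(0) = 1; f(1) = 1; f(2) = 2.
No roots, so no linear factors.
Monic irreducibles of degree 2 over GF(3): x² + 1, x² + x + 2, x² + 2x + 2.
None of them divide f (all give nonzero remainder).
No irreducible factor of degree ≤ 2 exists, so f is irreducible over GF(3).

Yes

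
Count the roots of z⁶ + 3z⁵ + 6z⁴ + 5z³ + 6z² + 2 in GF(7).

Write h(z) = z⁶ + 3z⁵ + 6z⁴ + 5z³ + 6z² + 2.
Evaluate at each of the 7 elements of GF(7):
h(0) = 2; h(1) = 2; h(2) = 0 → root; h(3) = 0 → root; h(4) = 1; h(5) = 1; h(6) = 0 → root.
Roots: {2, 3, 6}.

3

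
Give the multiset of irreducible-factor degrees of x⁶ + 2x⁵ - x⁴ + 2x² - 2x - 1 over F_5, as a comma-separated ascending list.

1, 1, 1, 3

Write h(x) = x⁶ + 2x⁵ - x⁴ + 2x² - 2x - 1.
Roots in F_5: h(0) = 4; h(1) = 1; h(2) = 0 → root; h(3) = 0 → root; h(4) = 1.
Linear factors from roots: (x - 2), (x + 2).
Complete factorization: h(x) = (x - 2)·(x + 2)^2·(x³ - 2x + 2).
Factor degrees with multiplicity: 1 + 1 + 1 + 3 = 6.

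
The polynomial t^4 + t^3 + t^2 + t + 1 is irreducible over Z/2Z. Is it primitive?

Write f(t) = t^4 + t^3 + t^2 + t + 1.
|GF(2^4)^×| = 2^4 − 1 = 15. Prime factorization: 15 = 3·5.
f is primitive ⇔ t has order 15 in GF(2)[t]/(f), i.e. t^(15/q) ≠ 1 for each prime q | 15.
t^(5) mod f = 1
t^(3) mod f = t^3.
Since t^(5) = 1, the order of t divides 5 < 15; not primitive.

No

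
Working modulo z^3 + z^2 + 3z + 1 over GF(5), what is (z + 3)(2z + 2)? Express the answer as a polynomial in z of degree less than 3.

2z^2 + 3z + 1

Multiply in GF(5)[z]: (z + 3)·(2z + 2) = 2z^2 + 3z + 1.
Reduced: 2z^2 + 3z + 1.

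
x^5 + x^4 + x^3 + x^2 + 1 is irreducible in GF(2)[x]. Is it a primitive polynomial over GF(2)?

Yes

Write f(x) = x^5 + x^4 + x^3 + x^2 + 1.
|GF(2^5)^×| = 2^5 − 1 = 31. Prime factorization: 31 = 31.
f is primitive ⇔ x has order 31 in GF(2)[x]/(f), i.e. x^(31/q) ≠ 1 for each prime q | 31.
x^(1) mod f = x.
None equal 1, so x has full order 31; f is primitive.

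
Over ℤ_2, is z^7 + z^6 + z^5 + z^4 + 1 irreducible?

Write g(z) = z^7 + z^6 + z^5 + z^4 + 1.
Check for roots in ℤ_2: g(0) = 1; g(1) = 1.
No roots, so no linear factors.
Monic irreducibles of degree 2 over GF(2): z^2 + z + 1.
None of them divide g (all give nonzero remainder).
Monic irreducibles of degree 3 over GF(2): z^3 + z + 1, z^3 + z^2 + 1.
None of them divide g (all give nonzero remainder).
No irreducible factor of degree ≤ 3 exists, so g is irreducible over GF(2).

Yes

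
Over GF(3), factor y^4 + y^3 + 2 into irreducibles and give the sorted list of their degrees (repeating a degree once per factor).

Write g(y) = y^4 + y^3 + 2.
Roots in GF(3): g(0) = 2; g(1) = 1; g(2) = 2.
Complete factorization: g(y) = (y^4 + y^3 + 2).
Factor degrees with multiplicity: 4 = 4.

4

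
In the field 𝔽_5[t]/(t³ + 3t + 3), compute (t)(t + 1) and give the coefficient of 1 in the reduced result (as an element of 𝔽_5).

0

Multiply in 𝔽_5[t]: (t)·(t + 1) = t² + t.
Reduced: t² + t.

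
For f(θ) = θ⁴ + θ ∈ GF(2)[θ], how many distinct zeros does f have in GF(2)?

Evaluate at each of the 2 elements of GF(2):
f(0) = 0 → root; f(1) = 0 → root.
Roots: {0, 1}.

2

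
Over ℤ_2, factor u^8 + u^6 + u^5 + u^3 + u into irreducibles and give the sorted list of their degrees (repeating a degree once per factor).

Write h(u) = u^8 + u^6 + u^5 + u^3 + u.
Roots in ℤ_2: h(0) = 0 → root; h(1) = 1.
Linear factors from roots: (u).
Complete factorization: h(u) = (u)·(u^3 + u^2 + 1)·(u^4 + u^3 + 1).
Factor degrees with multiplicity: 1 + 3 + 4 = 8.

1, 3, 4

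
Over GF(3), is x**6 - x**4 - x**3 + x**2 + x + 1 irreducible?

Write P(x) = x**6 - x**4 - x**3 + x**2 + x + 1.
Check for roots in GF(3): P(0) = 1; P(1) = 2; P(2) = 2.
No roots, so no linear factors.
Monic irreducibles of degree 2 over GF(3): x**2 + 1, x**2 + x - 1, x**2 - x - 1.
None of them divide P (all give nonzero remainder).
Degree-3 irreducible divisors: test the 8 monic irreducibles of degree 3 over GF(3).
None of them divide P (all give nonzero remainder).
No irreducible factor of degree ≤ 3 exists, so P is irreducible over GF(3).

Yes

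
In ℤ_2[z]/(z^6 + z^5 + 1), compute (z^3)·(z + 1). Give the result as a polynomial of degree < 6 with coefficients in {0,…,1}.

z^4 + z^3

Multiply in ℤ_2[z]: (z^3)·(z + 1) = z^4 + z^3.
Reduced: z^4 + z^3.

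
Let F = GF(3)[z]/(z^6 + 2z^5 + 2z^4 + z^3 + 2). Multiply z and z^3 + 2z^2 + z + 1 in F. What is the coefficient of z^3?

Multiply in GF(3)[z]: (z)·(z^3 + 2z^2 + z + 1) = z^4 + 2z^3 + z^2 + z.
Reduced: z^4 + 2z^3 + z^2 + z.

2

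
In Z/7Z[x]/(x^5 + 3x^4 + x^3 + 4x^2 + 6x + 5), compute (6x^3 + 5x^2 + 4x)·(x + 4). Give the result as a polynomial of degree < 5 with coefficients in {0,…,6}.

6x^4 + x^3 + 3x^2 + 2x

Multiply in Z/7Z[x]: (6x^3 + 5x^2 + 4x)·(x + 4) = 6x^4 + x^3 + 3x^2 + 2x.
Reduced: 6x^4 + x^3 + 3x^2 + 2x.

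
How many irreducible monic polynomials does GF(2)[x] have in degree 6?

9

By the necklace-counting formula, N_2(6) = (1/6) Σ_{d|6} μ(6/d)·2^d.
Divisors of 6: 1, 2, 3, 6; μ(6/d) for each: 1, -1, -1, 1.
Σ = 2^1 − 2^2 − 2^3 + 2^6 = 54.
N = 54/6 = 9.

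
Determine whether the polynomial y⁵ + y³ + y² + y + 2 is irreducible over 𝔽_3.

No

Write f(y) = y⁵ + y³ + y² + y + 2.
Check for roots in 𝔽_3: f(0) = 2; f(1) = 0 → root; f(2) = 0 → root.
f(1) = 0, so (y − 1) divides f(y); f is reducible.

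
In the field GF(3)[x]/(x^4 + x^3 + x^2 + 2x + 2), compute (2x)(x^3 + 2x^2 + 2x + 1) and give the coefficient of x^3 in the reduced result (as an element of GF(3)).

2

Multiply in GF(3)[x]: (2x)·(x^3 + 2x^2 + 2x + 1) = 2x^4 + x^3 + x^2 + 2x.
Reduce using x^4 ≡ 2x^3 + 2x^2 + x + 1 (mod x^4 + x^3 + x^2 + 2x + 2).
Reduced: 2x^3 + 2x^2 + x + 2.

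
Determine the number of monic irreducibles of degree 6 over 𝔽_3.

116

Gauss's count: N_{3}(6) = (1/6) Σ_{d|6} μ(6/d)·3^d.
Divisors of 6: 1, 2, 3, 6; μ(6/d) for each: 1, -1, -1, 1.
Σ = 3^1 − 3^2 − 3^3 + 3^6 = 696.
N = 696/6 = 116.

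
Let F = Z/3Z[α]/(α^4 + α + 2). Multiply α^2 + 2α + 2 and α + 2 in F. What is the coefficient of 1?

Multiply in Z/3Z[α]: (α^2 + 2α + 2)·(α + 2) = α^3 + α^2 + 1.
Reduced: α^3 + α^2 + 1.

1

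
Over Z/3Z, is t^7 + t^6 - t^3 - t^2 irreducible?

Write h(t) = t^7 + t^6 - t^3 - t^2.
Check for roots in Z/3Z: h(0) = 0 → root; h(1) = 0 → root; h(2) = 0 → root.
h(0) = 0, so (t) divides h(t); h is reducible.

No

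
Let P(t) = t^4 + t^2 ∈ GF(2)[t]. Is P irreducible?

Check for roots in GF(2): P(0) = 0 → root; P(1) = 0 → root.
P(0) = 0, so (t) divides P(t); P is reducible.

No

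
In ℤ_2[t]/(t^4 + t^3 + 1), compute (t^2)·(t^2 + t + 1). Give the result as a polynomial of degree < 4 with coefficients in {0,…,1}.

Multiply in ℤ_2[t]: (t^2)·(t^2 + t + 1) = t^4 + t^3 + t^2.
Reduce using t^4 ≡ t^3 + 1 (mod t^4 + t^3 + 1).
Reduced: t^2 + 1.

t^2 + 1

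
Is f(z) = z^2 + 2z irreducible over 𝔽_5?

Check for roots in 𝔽_5: f(0) = 0 → root; f(1) = 3; f(2) = 3; f(3) = 0 → root; f(4) = 4.
f(0) = 0, so (z) divides f(z); f is reducible.

No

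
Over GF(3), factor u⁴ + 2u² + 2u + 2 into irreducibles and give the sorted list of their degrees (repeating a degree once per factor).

Write g(u) = u⁴ + 2u² + 2u + 2.
Roots in GF(3): g(0) = 2; g(1) = 1; g(2) = 0 → root.
Linear factors from roots: (u + 1).
Complete factorization: g(u) = (u + 1)^2·(u² + u + 2).
Factor degrees with multiplicity: 1 + 1 + 2 = 4.

1, 1, 2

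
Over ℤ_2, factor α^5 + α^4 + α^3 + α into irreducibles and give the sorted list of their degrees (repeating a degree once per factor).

1, 1, 3

Write h(α) = α^5 + α^4 + α^3 + α.
Roots in ℤ_2: h(0) = 0 → root; h(1) = 0 → root.
Linear factors from roots: (α), (α + 1).
Complete factorization: h(α) = (α)·(α + 1)·(α^3 + α + 1).
Factor degrees with multiplicity: 1 + 1 + 3 = 5.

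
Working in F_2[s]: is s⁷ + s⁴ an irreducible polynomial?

Write h(s) = s⁷ + s⁴.
Check for roots in F_2: h(0) = 0 → root; h(1) = 0 → root.
h(0) = 0, so (s) divides h(s); h is reducible.

No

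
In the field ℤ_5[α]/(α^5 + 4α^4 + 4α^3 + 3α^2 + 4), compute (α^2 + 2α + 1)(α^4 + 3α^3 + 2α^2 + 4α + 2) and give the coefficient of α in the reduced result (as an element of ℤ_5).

4

Multiply in ℤ_5[α]: (α^2 + 2α + 1)·(α^4 + 3α^3 + 2α^2 + 4α + 2) = α^6 + 4α^4 + α^3 + 2α^2 + 3α + 2.
Reduce using α^5 ≡ α^4 + α^3 + 2α^2 + 1 (mod α^5 + 4α^4 + 4α^3 + 3α^2 + 4).
Reduced: α^4 + 4α^3 + 4α^2 + 4α + 3.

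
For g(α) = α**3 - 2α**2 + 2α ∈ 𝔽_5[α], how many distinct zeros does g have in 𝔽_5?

Evaluate at each of the 5 elements of 𝔽_5:
g(0) = 0 → root; g(1) = 1; g(2) = 4; g(3) = 0 → root; g(4) = 0 → root.
Roots: {0, 3, 4}.

3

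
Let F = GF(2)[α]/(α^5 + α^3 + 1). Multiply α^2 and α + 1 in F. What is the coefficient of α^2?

Multiply in GF(2)[α]: (α^2)·(α + 1) = α^3 + α^2.
Reduced: α^3 + α^2.

1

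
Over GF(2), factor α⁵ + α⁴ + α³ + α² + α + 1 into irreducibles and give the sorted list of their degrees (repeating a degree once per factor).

Write f(α) = α⁵ + α⁴ + α³ + α² + α + 1.
Roots in GF(2): f(0) = 1; f(1) = 0 → root.
Linear factors from roots: (α + 1).
Complete factorization: f(α) = (α + 1)·(α² + α + 1)^2.
Factor degrees with multiplicity: 1 + 2 + 2 = 5.

1, 2, 2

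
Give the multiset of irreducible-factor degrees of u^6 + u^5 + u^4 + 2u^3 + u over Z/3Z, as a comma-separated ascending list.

1, 1, 2, 2

Write f(u) = u^6 + u^5 + u^4 + 2u^3 + u.
Roots in Z/3Z: f(0) = 0 → root; f(1) = 0 → root; f(2) = 1.
Linear factors from roots: (u), (u + 2).
Complete factorization: f(u) = (u)·(u + 2)·(u^2 + 1)·(u^2 + 2u + 2).
Factor degrees with multiplicity: 1 + 1 + 2 + 2 = 6.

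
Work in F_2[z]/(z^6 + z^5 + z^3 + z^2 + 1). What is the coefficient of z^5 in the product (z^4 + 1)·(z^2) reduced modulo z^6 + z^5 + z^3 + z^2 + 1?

Multiply in F_2[z]: (z^4 + 1)·(z^2) = z^6 + z^2.
Reduce using z^6 ≡ z^5 + z^3 + z^2 + 1 (mod z^6 + z^5 + z^3 + z^2 + 1).
Reduced: z^5 + z^3 + 1.

1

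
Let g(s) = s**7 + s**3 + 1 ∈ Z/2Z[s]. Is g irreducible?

Check for roots in Z/2Z: g(0) = 1; g(1) = 1.
No roots, so no linear factors.
Monic irreducibles of degree 2 over GF(2): s**2 + s + 1.
None of them divide g (all give nonzero remainder).
Monic irreducibles of degree 3 over GF(2): s**3 + s + 1, s**3 + s**2 + 1.
None of them divide g (all give nonzero remainder).
No irreducible factor of degree ≤ 3 exists, so g is irreducible over GF(2).

Yes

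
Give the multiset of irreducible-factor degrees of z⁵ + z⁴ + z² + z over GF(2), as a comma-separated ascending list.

1, 1, 1, 2

Write g(z) = z⁵ + z⁴ + z² + z.
Roots in GF(2): g(0) = 0 → root; g(1) = 0 → root.
Linear factors from roots: (z), (z + 1).
Complete factorization: g(z) = (z)·(z + 1)^2·(z² + z + 1).
Factor degrees with multiplicity: 1 + 1 + 1 + 2 = 5.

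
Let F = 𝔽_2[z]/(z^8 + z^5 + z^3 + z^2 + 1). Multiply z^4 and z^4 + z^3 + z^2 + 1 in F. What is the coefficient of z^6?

1

Multiply in 𝔽_2[z]: (z^4)·(z^4 + z^3 + z^2 + 1) = z^8 + z^7 + z^6 + z^4.
Reduce using z^8 ≡ z^5 + z^3 + z^2 + 1 (mod z^8 + z^5 + z^3 + z^2 + 1).
Reduced: z^7 + z^6 + z^5 + z^4 + z^3 + z^2 + 1.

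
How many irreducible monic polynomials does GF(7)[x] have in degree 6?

x^(7^6) − x is the product of all monic irreducibles of degree dividing 6; Möbius inversion gives N = (1/6) Σ μ(6/d)·7^d.
Divisors of 6: 1, 2, 3, 6; μ(6/d) for each: 1, -1, -1, 1.
Σ = 7^1 − 7^2 − 7^3 + 7^6 = 117264.
N = 117264/6 = 19544.

19544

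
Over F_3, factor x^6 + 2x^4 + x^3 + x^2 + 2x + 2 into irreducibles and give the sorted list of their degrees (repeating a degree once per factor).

1, 1, 1, 3

Write g(x) = x^6 + 2x^4 + x^3 + x^2 + 2x + 2.
Roots in F_3: g(0) = 2; g(1) = 0 → root; g(2) = 0 → root.
Linear factors from roots: (x + 2), (x + 1).
Complete factorization: g(x) = (x + 1)·(x + 2)^2·(x^3 + x^2 + x + 2).
Factor degrees with multiplicity: 1 + 1 + 1 + 3 = 6.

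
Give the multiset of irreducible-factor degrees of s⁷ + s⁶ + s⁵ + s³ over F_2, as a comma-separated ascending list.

Write f(s) = s⁷ + s⁶ + s⁵ + s³.
Roots in F_2: f(0) = 0 → root; f(1) = 0 → root.
Linear factors from roots: (s), (s + 1).
Complete factorization: f(s) = (s + 1)·(s)^3·(s³ + s + 1).
Factor degrees with multiplicity: 1 + 1 + 1 + 1 + 3 = 7.

1, 1, 1, 1, 3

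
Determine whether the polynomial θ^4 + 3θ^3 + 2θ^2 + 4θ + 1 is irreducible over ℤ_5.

Write P(θ) = θ^4 + 3θ^3 + 2θ^2 + 4θ + 1.
Check for roots in ℤ_5: P(0) = 1; P(1) = 1; P(2) = 2; P(3) = 3; P(4) = 2.
No roots, so no linear factors.
Degree-2 irreducible divisors: test the 10 monic irreducibles of degree 2 over GF(5).
None of them divide P (all give nonzero remainder).
No irreducible factor of degree ≤ 2 exists, so P is irreducible over GF(5).

Yes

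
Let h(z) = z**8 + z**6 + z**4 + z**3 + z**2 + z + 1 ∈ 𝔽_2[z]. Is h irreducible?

Yes

Check for roots in 𝔽_2: h(0) = 1; h(1) = 1.
No roots, so no linear factors.
Monic irreducibles of degree 2 over GF(2): z**2 + z + 1.
None of them divide h (all give nonzero remainder).
Monic irreducibles of degree 3 over GF(2): z**3 + z + 1, z**3 + z**2 + 1.
None of them divide h (all give nonzero remainder).
Monic irreducibles of degree 4 over GF(2): z**4 + z + 1, z**4 + z**3 + 1, z**4 + z**3 + z**2 + z + 1.
None of them divide h (all give nonzero remainder).
No irreducible factor of degree ≤ 4 exists, so h is irreducible over GF(2).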